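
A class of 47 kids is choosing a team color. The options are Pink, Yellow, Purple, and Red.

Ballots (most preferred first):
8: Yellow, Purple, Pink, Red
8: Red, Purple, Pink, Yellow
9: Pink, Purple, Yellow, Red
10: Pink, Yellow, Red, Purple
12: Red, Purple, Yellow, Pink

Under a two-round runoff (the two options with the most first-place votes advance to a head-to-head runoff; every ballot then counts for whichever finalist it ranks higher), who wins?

Round 1 first-place votes: Pink 19, Yellow 8, Purple 0, Red 20. Red and Pink advance.
Runoff: Red is ranked above Pink on 20 ballots, Pink above Red on 27.

Pink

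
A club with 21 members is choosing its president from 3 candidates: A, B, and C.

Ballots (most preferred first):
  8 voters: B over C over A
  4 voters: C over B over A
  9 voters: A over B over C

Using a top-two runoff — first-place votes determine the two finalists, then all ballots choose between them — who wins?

Round 1 first-place votes: A 9, B 8, C 4. A and B advance.
Runoff: A is ranked above B on 9 ballots, B above A on 12.

B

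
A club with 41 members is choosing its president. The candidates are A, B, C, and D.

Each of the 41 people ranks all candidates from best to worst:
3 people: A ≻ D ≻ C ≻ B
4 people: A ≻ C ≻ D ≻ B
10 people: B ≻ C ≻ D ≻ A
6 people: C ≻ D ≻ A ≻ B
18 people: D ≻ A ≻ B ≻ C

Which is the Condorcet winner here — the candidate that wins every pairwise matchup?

D

D vs A: 34–7
D vs B: 31–10
D vs C: 21–20
D beats every other candidate.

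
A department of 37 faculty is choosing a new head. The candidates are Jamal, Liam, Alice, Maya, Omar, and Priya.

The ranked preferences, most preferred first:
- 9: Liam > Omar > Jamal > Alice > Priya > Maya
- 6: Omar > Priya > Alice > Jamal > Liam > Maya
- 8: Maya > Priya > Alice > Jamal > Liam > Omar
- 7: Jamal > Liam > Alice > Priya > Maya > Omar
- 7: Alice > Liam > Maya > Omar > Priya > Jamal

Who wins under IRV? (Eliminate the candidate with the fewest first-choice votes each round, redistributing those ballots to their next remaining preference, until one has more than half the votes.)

Alice

Round 1: Jamal 7, Liam 9, Alice 7, Maya 8, Omar 6, Priya 0. Priya eliminated.
Round 2: Jamal 7, Liam 9, Alice 7, Maya 8, Omar 6. Omar eliminated.
Round 3: Jamal 7, Liam 9, Alice 13, Maya 8. Jamal eliminated.
Round 4: Liam 16, Alice 13, Maya 8. Maya eliminated.
Round 5: Liam 16, Alice 21. Alice has a majority (≥19).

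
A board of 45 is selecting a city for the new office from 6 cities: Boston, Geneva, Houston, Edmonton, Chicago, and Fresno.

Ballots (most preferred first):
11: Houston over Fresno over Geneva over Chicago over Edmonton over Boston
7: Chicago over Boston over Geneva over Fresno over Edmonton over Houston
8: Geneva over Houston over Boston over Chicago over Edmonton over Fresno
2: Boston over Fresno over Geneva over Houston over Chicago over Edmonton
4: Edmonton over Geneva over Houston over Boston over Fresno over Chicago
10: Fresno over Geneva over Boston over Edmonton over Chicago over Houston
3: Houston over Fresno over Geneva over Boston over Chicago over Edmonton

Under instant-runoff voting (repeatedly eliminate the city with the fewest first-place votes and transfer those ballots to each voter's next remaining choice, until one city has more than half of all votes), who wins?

Round 1: Boston 2, Geneva 8, Houston 14, Edmonton 4, Chicago 7, Fresno 10. Boston eliminated.
Round 2: Geneva 8, Houston 14, Edmonton 4, Chicago 7, Fresno 12. Edmonton eliminated.
Round 3: Geneva 12, Houston 14, Chicago 7, Fresno 12. Chicago eliminated.
Round 4: Geneva 19, Houston 14, Fresno 12. Fresno eliminated.
Round 5: Geneva 31, Houston 14. Geneva has a majority (≥23).

Geneva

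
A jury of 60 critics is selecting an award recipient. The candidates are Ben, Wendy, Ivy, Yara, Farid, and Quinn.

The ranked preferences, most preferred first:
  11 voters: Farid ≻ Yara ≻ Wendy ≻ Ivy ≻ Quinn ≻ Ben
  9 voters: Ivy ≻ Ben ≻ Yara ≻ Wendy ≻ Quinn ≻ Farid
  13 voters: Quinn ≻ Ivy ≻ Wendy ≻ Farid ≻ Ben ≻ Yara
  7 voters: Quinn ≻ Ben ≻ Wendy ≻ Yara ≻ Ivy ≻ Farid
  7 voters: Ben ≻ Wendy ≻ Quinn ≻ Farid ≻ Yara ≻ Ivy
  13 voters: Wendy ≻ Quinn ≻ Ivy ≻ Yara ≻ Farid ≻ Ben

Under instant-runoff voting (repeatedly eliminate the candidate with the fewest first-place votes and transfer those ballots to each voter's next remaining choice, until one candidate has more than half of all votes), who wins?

Wendy

Round 1: Ben 7, Wendy 13, Ivy 9, Yara 0, Farid 11, Quinn 20. Yara eliminated.
Round 2: Ben 7, Wendy 13, Ivy 9, Farid 11, Quinn 20. Ben eliminated.
Round 3: Wendy 20, Ivy 9, Farid 11, Quinn 20. Ivy eliminated.
Round 4: Wendy 29, Farid 11, Quinn 20. Farid eliminated.
Round 5: Wendy 40, Quinn 20. Wendy has a majority (≥31).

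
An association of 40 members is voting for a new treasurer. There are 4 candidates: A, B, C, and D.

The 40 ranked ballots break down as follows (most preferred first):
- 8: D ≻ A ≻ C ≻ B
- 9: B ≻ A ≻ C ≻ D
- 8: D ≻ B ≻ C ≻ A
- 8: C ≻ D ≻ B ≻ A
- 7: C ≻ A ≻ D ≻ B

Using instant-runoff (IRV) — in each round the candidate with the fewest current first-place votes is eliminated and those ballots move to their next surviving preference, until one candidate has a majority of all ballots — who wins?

C

Round 1: A 0, B 9, C 15, D 16. A eliminated.
Round 2: B 9, C 15, D 16. B eliminated.
Round 3: C 24, D 16. C has a majority (≥21).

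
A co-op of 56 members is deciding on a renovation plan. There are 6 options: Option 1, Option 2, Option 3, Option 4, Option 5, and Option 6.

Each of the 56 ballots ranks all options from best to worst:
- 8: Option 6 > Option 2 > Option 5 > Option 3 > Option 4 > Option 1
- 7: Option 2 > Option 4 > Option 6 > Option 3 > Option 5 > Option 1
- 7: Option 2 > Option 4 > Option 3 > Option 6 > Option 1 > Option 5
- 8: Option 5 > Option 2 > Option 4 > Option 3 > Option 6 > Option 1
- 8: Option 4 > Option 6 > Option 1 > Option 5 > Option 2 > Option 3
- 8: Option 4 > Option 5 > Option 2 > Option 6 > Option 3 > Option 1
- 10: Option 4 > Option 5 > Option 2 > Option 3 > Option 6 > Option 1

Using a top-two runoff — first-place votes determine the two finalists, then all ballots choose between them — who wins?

Option 2

Round 1 first-place votes: Option 1 0, Option 2 14, Option 3 0, Option 4 26, Option 5 8, Option 6 8. Option 4 and Option 2 advance.
Runoff: Option 4 is ranked above Option 2 on 26 ballots, Option 2 above Option 4 on 30.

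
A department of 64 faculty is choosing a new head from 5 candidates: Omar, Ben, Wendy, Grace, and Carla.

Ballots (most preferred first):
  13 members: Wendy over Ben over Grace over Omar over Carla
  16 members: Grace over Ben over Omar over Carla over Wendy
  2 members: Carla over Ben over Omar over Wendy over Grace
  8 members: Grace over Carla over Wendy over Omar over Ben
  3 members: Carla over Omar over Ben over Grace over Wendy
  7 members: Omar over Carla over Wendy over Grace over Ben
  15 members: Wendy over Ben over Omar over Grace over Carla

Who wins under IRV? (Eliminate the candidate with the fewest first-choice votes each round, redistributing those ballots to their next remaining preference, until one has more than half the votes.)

Round 1: Omar 7, Ben 0, Wendy 28, Grace 24, Carla 5. Ben eliminated.
Round 2: Omar 7, Wendy 28, Grace 24, Carla 5. Carla eliminated.
Round 3: Omar 12, Wendy 28, Grace 24. Omar eliminated.
Round 4: Wendy 37, Grace 27. Wendy has a majority (≥33).

Wendy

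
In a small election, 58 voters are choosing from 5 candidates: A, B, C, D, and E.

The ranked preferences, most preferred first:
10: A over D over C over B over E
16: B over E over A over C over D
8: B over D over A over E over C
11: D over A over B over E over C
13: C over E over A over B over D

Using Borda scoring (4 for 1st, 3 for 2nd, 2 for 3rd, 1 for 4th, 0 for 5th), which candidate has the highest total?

A

A: 10×4 + 16×2 + 8×2 + 11×3 + 13×2 = 147
B: 10×1 + 16×4 + 8×4 + 11×2 + 13×1 = 141
C: 10×2 + 16×1 + 8×0 + 11×0 + 13×4 = 88
D: 10×3 + 16×0 + 8×3 + 11×4 + 13×0 = 98
E: 10×0 + 16×3 + 8×1 + 11×1 + 13×3 = 106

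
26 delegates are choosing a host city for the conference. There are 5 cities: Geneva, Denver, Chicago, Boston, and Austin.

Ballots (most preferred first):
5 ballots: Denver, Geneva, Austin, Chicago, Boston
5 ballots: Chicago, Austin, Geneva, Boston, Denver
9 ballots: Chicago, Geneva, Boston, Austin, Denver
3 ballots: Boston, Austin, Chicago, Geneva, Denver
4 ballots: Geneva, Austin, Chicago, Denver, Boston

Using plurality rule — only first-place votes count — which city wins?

First-place votes: Geneva 4, Denver 5, Chicago 14, Boston 3, Austin 0.

Chicago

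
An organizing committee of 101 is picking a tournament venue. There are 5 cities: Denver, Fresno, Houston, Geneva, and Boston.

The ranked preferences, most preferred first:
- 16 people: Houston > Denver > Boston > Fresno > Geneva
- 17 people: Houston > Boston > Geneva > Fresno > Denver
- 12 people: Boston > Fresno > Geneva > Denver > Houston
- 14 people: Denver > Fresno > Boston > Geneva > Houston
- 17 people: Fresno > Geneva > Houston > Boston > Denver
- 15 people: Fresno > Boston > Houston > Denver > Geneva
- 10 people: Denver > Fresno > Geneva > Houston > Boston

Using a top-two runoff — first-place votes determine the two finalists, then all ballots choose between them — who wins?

Round 1 first-place votes: Denver 24, Fresno 32, Houston 33, Geneva 0, Boston 12. Houston and Fresno advance.
Runoff: Houston is ranked above Fresno on 33 ballots, Fresno above Houston on 68.

Fresno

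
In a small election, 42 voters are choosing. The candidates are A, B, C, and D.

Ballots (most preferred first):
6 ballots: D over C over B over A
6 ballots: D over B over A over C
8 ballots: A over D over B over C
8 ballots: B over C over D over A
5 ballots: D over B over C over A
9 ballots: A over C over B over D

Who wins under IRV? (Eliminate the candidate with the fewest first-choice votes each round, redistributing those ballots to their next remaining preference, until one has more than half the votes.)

D

Round 1: A 17, B 8, C 0, D 17. C eliminated.
Round 2: A 17, B 8, D 17. B eliminated.
Round 3: A 17, D 25. D has a majority (≥22).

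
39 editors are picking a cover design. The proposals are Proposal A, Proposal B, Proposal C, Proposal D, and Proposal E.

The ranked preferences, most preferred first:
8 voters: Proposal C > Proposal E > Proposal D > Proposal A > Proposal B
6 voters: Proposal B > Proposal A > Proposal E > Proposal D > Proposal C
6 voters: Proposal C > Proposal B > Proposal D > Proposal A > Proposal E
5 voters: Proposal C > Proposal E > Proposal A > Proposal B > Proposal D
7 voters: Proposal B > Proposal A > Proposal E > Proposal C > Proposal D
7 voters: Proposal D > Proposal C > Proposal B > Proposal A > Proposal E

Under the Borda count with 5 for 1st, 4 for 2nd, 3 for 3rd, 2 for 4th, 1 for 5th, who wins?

Proposal C

Proposal A: 8×2 + 6×4 + 6×2 + 5×3 + 7×4 + 7×2 = 109
Proposal B: 8×1 + 6×5 + 6×4 + 5×2 + 7×5 + 7×3 = 128
Proposal C: 8×5 + 6×1 + 6×5 + 5×5 + 7×2 + 7×4 = 143
Proposal D: 8×3 + 6×2 + 6×3 + 5×1 + 7×1 + 7×5 = 101
Proposal E: 8×4 + 6×3 + 6×1 + 5×4 + 7×3 + 7×1 = 104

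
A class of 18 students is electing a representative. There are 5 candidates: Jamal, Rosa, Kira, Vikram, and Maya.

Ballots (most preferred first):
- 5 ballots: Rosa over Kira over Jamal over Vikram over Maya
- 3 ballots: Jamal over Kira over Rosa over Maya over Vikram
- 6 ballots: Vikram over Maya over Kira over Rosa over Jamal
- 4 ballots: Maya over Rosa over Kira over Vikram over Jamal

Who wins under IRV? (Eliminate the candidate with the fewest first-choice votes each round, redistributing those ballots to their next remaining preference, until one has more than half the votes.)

Round 1: Jamal 3, Rosa 5, Kira 0, Vikram 6, Maya 4. Kira eliminated.
Round 2: Jamal 3, Rosa 5, Vikram 6, Maya 4. Jamal eliminated.
Round 3: Rosa 8, Vikram 6, Maya 4. Maya eliminated.
Round 4: Rosa 12, Vikram 6. Rosa has a majority (≥10).

Rosa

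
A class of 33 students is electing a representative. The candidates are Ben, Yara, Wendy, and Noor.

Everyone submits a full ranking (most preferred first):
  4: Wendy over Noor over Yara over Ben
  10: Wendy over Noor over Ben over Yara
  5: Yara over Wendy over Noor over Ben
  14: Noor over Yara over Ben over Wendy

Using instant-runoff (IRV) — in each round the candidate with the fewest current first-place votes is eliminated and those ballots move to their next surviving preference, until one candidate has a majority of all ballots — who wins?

Wendy

Round 1: Ben 0, Yara 5, Wendy 14, Noor 14. Ben eliminated.
Round 2: Yara 5, Wendy 14, Noor 14. Yara eliminated.
Round 3: Wendy 19, Noor 14. Wendy has a majority (≥17).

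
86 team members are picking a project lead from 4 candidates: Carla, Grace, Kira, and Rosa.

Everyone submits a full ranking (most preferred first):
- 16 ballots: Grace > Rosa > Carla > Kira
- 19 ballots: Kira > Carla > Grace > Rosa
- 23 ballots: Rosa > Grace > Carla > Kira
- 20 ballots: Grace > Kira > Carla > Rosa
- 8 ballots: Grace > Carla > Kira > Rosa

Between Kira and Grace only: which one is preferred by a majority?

Grace

Kira is ranked above Grace on 19 ballots; Grace above Kira on 67.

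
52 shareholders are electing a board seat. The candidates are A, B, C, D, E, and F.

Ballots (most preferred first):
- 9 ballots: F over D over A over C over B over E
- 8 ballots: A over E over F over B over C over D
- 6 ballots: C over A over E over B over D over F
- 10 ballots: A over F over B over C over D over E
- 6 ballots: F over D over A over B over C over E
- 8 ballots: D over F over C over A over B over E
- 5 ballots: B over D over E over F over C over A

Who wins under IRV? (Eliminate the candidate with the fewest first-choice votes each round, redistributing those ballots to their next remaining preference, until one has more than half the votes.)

F

Round 1: A 18, B 5, C 6, D 8, E 0, F 15. E eliminated.
Round 2: A 18, B 5, C 6, D 8, F 15. B eliminated.
Round 3: A 18, C 6, D 13, F 15. C eliminated.
Round 4: A 24, D 13, F 15. D eliminated.
Round 5: A 24, F 28. F has a majority (≥27).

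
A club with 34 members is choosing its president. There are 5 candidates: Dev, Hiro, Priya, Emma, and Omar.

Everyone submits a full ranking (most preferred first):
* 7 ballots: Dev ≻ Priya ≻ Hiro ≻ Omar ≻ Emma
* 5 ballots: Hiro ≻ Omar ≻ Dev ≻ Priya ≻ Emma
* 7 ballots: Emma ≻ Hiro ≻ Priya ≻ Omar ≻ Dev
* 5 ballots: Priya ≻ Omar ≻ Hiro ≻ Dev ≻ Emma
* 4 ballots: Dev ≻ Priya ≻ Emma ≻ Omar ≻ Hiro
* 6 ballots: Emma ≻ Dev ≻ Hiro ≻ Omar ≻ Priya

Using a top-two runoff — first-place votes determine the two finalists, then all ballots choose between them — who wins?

Round 1 first-place votes: Dev 11, Hiro 5, Priya 5, Emma 13, Omar 0. Emma and Dev advance.
Runoff: Emma is ranked above Dev on 13 ballots, Dev above Emma on 21.

Dev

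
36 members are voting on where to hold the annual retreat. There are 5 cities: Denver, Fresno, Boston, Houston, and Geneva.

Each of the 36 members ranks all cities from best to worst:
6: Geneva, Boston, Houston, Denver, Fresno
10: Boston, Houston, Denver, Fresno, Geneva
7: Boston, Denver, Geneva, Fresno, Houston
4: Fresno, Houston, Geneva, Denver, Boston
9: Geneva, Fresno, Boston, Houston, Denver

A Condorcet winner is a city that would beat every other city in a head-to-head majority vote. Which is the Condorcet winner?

Geneva

Geneva vs Denver: 19–17
Geneva vs Fresno: 22–14
Geneva vs Boston: 19–17
Geneva vs Houston: 22–14
Geneva beats every other city.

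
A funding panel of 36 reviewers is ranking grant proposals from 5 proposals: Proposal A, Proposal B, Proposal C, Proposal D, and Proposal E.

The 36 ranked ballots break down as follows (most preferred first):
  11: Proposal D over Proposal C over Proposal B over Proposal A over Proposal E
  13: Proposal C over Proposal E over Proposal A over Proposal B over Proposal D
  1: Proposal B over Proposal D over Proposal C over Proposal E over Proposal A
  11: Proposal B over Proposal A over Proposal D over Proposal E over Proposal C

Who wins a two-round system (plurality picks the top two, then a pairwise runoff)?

Proposal C

Round 1 first-place votes: Proposal A 0, Proposal B 12, Proposal C 13, Proposal D 11, Proposal E 0. Proposal C and Proposal B advance.
Runoff: Proposal C is ranked above Proposal B on 24 ballots, Proposal B above Proposal C on 12.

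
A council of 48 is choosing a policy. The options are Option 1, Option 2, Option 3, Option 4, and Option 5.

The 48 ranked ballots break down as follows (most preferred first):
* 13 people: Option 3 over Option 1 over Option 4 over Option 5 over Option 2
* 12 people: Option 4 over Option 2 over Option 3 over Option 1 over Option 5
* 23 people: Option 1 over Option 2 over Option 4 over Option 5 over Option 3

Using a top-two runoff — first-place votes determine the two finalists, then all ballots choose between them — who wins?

Round 1 first-place votes: Option 1 23, Option 2 0, Option 3 13, Option 4 12, Option 5 0. Option 1 and Option 3 advance.
Runoff: Option 1 is ranked above Option 3 on 23 ballots, Option 3 above Option 1 on 25.

Option 3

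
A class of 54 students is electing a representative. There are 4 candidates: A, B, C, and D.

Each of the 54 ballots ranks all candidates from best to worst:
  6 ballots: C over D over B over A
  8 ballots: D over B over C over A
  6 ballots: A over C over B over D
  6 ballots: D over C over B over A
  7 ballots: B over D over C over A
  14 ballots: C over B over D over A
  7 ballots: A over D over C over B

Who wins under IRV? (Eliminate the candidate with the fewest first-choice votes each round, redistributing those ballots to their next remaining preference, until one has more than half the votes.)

Round 1: A 13, B 7, C 20, D 14. B eliminated.
Round 2: A 13, C 20, D 21. A eliminated.
Round 3: C 26, D 28. D has a majority (≥28).

D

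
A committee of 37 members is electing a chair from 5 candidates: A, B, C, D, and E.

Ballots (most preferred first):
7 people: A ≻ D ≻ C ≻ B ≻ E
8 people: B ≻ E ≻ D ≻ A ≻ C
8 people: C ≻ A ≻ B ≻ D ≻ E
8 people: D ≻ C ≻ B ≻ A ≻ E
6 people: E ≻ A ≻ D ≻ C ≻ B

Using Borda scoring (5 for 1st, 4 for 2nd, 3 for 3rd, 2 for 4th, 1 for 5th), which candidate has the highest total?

D

A: 7×5 + 8×2 + 8×4 + 8×2 + 6×4 = 123
B: 7×2 + 8×5 + 8×3 + 8×3 + 6×1 = 108
C: 7×3 + 8×1 + 8×5 + 8×4 + 6×2 = 113
D: 7×4 + 8×3 + 8×2 + 8×5 + 6×3 = 126
E: 7×1 + 8×4 + 8×1 + 8×1 + 6×5 = 85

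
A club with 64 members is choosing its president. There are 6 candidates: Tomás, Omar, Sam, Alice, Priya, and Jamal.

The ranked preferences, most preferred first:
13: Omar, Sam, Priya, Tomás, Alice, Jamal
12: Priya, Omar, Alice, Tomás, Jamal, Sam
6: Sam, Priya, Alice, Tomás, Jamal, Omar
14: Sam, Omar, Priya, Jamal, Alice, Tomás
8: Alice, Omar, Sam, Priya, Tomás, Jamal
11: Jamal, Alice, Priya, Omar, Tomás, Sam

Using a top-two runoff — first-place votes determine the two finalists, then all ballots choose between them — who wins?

Omar

Round 1 first-place votes: Tomás 0, Omar 13, Sam 20, Alice 8, Priya 12, Jamal 11. Sam and Omar advance.
Runoff: Sam is ranked above Omar on 20 ballots, Omar above Sam on 44.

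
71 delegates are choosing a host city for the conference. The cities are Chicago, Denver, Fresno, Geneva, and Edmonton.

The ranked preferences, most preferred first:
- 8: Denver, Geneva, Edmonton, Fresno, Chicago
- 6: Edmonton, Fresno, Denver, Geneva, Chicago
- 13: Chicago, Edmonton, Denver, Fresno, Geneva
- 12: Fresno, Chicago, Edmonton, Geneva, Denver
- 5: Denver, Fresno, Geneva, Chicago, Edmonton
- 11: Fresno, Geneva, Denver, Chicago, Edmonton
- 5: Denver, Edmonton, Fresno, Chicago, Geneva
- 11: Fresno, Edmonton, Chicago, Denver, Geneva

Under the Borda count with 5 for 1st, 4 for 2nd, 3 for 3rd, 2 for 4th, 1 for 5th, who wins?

Fresno

Chicago: 8×1 + 6×1 + 13×5 + 12×4 + 5×2 + 11×2 + 5×2 + 11×3 = 202
Denver: 8×5 + 6×3 + 13×3 + 12×1 + 5×5 + 11×3 + 5×5 + 11×2 = 214
Fresno: 8×2 + 6×4 + 13×2 + 12×5 + 5×4 + 11×5 + 5×3 + 11×5 = 271
Geneva: 8×4 + 6×2 + 13×1 + 12×2 + 5×3 + 11×4 + 5×1 + 11×1 = 156
Edmonton: 8×3 + 6×5 + 13×4 + 12×3 + 5×1 + 11×1 + 5×4 + 11×4 = 222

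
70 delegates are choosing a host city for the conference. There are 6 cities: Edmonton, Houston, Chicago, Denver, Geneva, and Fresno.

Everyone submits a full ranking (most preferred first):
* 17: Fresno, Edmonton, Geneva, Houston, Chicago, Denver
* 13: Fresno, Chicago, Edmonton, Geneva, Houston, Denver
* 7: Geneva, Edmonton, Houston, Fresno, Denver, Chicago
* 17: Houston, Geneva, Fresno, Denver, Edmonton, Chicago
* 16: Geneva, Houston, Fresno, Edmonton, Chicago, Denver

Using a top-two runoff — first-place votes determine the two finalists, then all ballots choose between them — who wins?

Round 1 first-place votes: Edmonton 0, Houston 17, Chicago 0, Denver 0, Geneva 23, Fresno 30. Fresno and Geneva advance.
Runoff: Fresno is ranked above Geneva on 30 ballots, Geneva above Fresno on 40.

Geneva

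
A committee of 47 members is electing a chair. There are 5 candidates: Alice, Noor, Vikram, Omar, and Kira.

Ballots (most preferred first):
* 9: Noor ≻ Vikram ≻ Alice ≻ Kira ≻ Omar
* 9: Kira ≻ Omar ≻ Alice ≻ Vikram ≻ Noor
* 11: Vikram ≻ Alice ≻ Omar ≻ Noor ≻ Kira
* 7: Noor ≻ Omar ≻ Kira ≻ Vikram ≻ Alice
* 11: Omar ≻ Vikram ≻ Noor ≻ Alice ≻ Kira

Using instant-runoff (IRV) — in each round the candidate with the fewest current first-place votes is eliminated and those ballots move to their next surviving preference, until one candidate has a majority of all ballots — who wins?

Round 1: Alice 0, Noor 16, Vikram 11, Omar 11, Kira 9. Alice eliminated.
Round 2: Noor 16, Vikram 11, Omar 11, Kira 9. Kira eliminated.
Round 3: Noor 16, Vikram 11, Omar 20. Vikram eliminated.
Round 4: Noor 16, Omar 31. Omar has a majority (≥24).

Omar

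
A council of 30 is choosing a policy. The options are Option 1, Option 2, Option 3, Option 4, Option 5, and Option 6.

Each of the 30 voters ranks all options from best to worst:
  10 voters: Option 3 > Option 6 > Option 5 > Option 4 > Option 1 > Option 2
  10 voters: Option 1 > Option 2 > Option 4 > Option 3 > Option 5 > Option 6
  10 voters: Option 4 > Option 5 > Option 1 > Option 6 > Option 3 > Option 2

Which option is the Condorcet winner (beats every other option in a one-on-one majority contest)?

Option 4

Option 4 vs Option 1: 20–10
Option 4 vs Option 2: 20–10
Option 4 vs Option 3: 20–10
Option 4 vs Option 5: 20–10
Option 4 vs Option 6: 20–10
Option 4 beats every other option.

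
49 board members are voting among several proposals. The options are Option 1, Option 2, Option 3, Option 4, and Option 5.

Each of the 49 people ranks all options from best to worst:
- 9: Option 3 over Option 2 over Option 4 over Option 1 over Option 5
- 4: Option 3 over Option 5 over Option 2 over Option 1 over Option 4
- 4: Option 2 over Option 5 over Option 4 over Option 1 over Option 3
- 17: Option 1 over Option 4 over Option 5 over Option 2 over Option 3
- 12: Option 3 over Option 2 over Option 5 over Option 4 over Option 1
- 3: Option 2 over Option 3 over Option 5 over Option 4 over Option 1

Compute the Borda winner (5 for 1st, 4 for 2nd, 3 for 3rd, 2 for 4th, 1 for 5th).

Option 1: 9×2 + 4×2 + 4×2 + 17×5 + 12×1 + 3×1 = 134
Option 2: 9×4 + 4×3 + 4×5 + 17×2 + 12×4 + 3×5 = 165
Option 3: 9×5 + 4×5 + 4×1 + 17×1 + 12×5 + 3×4 = 158
Option 4: 9×3 + 4×1 + 4×3 + 17×4 + 12×2 + 3×2 = 141
Option 5: 9×1 + 4×4 + 4×4 + 17×3 + 12×3 + 3×3 = 137

Option 2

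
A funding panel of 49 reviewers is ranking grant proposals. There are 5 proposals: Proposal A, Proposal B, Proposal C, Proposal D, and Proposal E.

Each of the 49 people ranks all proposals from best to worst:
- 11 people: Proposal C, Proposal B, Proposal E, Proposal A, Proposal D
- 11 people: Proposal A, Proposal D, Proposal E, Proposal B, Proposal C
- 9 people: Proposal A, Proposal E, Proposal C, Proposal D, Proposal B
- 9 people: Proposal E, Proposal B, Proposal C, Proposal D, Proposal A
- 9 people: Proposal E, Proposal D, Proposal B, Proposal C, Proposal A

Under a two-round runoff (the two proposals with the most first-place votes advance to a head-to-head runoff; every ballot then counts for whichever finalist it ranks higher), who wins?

Proposal E

Round 1 first-place votes: Proposal A 20, Proposal B 0, Proposal C 11, Proposal D 0, Proposal E 18. Proposal A and Proposal E advance.
Runoff: Proposal A is ranked above Proposal E on 20 ballots, Proposal E above Proposal A on 29.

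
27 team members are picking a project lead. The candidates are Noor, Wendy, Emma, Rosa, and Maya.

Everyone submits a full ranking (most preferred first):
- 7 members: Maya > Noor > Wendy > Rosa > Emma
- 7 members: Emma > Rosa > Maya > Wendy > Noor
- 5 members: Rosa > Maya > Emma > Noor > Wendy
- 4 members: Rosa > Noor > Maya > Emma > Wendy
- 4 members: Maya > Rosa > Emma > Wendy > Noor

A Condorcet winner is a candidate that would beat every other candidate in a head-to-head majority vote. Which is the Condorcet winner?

Rosa vs Noor: 20–7
Rosa vs Wendy: 20–7
Rosa vs Emma: 20–7
Rosa vs Maya: 16–11
Rosa beats every other candidate.

Rosa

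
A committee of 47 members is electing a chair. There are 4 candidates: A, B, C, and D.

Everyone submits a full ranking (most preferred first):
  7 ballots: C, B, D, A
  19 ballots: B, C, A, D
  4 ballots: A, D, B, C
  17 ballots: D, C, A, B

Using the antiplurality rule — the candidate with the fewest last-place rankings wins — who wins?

Last-place votes: A 7, B 17, C 4, D 19.

C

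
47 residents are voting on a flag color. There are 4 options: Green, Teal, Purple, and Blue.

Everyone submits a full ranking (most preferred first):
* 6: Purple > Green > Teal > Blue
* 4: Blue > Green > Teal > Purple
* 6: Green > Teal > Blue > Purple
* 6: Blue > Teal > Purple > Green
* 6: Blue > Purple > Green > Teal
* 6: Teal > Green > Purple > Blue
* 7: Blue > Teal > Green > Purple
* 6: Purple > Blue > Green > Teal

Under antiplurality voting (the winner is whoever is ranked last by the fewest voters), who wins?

Green

Last-place votes: Green 6, Teal 12, Purple 17, Blue 12.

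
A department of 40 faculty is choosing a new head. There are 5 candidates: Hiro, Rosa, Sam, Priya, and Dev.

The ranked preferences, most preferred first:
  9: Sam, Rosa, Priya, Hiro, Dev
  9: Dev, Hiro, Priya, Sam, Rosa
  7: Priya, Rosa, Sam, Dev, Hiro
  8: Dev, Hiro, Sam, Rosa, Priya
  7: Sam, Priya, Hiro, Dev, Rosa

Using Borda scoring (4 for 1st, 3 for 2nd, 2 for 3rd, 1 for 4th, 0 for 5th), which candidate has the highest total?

Sam

Hiro: 9×1 + 9×3 + 7×0 + 8×3 + 7×2 = 74
Rosa: 9×3 + 9×0 + 7×3 + 8×1 + 7×0 = 56
Sam: 9×4 + 9×1 + 7×2 + 8×2 + 7×4 = 103
Priya: 9×2 + 9×2 + 7×4 + 8×0 + 7×3 = 85
Dev: 9×0 + 9×4 + 7×1 + 8×4 + 7×1 = 82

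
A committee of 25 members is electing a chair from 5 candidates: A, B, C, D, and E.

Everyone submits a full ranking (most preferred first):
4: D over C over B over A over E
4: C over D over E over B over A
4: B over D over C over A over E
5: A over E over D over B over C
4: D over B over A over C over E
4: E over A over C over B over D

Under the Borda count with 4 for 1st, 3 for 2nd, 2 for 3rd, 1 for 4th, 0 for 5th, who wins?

D

A: 4×1 + 4×0 + 4×1 + 5×4 + 4×2 + 4×3 = 48
B: 4×2 + 4×1 + 4×4 + 5×1 + 4×3 + 4×1 = 49
C: 4×3 + 4×4 + 4×2 + 5×0 + 4×1 + 4×2 = 48
D: 4×4 + 4×3 + 4×3 + 5×2 + 4×4 + 4×0 = 66
E: 4×0 + 4×2 + 4×0 + 5×3 + 4×0 + 4×4 = 39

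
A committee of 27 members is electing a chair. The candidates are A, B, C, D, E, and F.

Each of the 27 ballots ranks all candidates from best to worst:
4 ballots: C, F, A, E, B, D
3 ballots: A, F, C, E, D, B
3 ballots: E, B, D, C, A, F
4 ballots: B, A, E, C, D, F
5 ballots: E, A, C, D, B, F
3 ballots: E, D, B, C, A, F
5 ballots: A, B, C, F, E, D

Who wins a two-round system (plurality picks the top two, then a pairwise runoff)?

Round 1 first-place votes: A 8, B 4, C 4, D 0, E 11, F 0. E and A advance.
Runoff: E is ranked above A on 11 ballots, A above E on 16.

A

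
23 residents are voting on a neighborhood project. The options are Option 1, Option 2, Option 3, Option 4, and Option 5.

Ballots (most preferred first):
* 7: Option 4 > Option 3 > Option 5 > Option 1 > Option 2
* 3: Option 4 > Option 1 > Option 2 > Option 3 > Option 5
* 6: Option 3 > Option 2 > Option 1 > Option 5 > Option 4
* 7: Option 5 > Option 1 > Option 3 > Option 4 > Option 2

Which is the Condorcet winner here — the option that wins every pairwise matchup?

Option 3

Option 3 vs Option 1: 13–10
Option 3 vs Option 2: 20–3
Option 3 vs Option 4: 13–10
Option 3 vs Option 5: 16–7
Option 3 beats every other option.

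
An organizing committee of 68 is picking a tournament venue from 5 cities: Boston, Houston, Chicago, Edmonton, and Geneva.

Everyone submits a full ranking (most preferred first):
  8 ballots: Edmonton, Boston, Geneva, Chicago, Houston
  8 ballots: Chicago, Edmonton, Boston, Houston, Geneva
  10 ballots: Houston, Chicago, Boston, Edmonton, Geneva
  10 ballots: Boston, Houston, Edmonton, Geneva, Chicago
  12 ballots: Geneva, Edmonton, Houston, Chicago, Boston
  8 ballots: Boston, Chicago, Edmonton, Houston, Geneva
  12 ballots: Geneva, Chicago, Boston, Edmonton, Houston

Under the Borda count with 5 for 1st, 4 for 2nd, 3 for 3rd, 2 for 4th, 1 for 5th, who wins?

Boston: 8×4 + 8×3 + 10×3 + 10×5 + 12×1 + 8×5 + 12×3 = 224
Houston: 8×1 + 8×2 + 10×5 + 10×4 + 12×3 + 8×2 + 12×1 = 178
Chicago: 8×2 + 8×5 + 10×4 + 10×1 + 12×2 + 8×4 + 12×4 = 210
Edmonton: 8×5 + 8×4 + 10×2 + 10×3 + 12×4 + 8×3 + 12×2 = 218
Geneva: 8×3 + 8×1 + 10×1 + 10×2 + 12×5 + 8×1 + 12×5 = 190

Boston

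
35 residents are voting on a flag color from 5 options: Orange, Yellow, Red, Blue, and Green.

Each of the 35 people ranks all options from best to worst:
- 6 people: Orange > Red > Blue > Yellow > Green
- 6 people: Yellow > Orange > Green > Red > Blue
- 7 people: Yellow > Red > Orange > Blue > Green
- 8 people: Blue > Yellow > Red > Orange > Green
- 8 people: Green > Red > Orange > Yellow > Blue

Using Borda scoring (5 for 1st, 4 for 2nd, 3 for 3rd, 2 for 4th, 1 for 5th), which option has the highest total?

Orange: 6×5 + 6×4 + 7×3 + 8×2 + 8×3 = 115
Yellow: 6×2 + 6×5 + 7×5 + 8×4 + 8×2 = 125
Red: 6×4 + 6×2 + 7×4 + 8×3 + 8×4 = 120
Blue: 6×3 + 6×1 + 7×2 + 8×5 + 8×1 = 86
Green: 6×1 + 6×3 + 7×1 + 8×1 + 8×5 = 79

Yellow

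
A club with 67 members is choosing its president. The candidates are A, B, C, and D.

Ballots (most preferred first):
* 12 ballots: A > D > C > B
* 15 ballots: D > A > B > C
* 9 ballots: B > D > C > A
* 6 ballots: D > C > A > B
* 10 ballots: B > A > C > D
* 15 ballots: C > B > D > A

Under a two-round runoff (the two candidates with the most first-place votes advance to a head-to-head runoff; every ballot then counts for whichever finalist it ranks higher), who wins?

B

Round 1 first-place votes: A 12, B 19, C 15, D 21. D and B advance.
Runoff: D is ranked above B on 33 ballots, B above D on 34.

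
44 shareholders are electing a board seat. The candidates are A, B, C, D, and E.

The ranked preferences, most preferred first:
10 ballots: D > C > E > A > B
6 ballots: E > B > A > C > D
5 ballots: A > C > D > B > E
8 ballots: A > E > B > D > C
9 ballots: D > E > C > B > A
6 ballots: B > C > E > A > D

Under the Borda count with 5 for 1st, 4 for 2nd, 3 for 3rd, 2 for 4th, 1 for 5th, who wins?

E

A: 10×2 + 6×3 + 5×5 + 8×5 + 9×1 + 6×2 = 124
B: 10×1 + 6×4 + 5×2 + 8×3 + 9×2 + 6×5 = 116
C: 10×4 + 6×2 + 5×4 + 8×1 + 9×3 + 6×4 = 131
D: 10×5 + 6×1 + 5×3 + 8×2 + 9×5 + 6×1 = 138
E: 10×3 + 6×5 + 5×1 + 8×4 + 9×4 + 6×3 = 151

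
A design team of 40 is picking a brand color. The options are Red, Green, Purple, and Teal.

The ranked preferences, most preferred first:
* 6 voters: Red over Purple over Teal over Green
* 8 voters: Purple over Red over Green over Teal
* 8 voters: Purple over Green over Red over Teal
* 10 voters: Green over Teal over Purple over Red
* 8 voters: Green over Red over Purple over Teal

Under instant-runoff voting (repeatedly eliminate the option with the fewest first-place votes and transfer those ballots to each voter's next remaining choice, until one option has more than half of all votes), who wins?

Round 1: Red 6, Green 18, Purple 16, Teal 0. Teal eliminated.
Round 2: Red 6, Green 18, Purple 16. Red eliminated.
Round 3: Green 18, Purple 22. Purple has a majority (≥21).

Purple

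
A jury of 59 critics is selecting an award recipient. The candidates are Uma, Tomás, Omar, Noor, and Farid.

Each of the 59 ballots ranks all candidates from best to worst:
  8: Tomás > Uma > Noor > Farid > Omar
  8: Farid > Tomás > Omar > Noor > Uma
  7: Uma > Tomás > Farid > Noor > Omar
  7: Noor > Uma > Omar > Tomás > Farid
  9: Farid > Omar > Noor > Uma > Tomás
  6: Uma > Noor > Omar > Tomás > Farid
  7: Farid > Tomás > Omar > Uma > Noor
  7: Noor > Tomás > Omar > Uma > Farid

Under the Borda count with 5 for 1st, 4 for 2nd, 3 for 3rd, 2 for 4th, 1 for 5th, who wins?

Tomás

Uma: 8×4 + 8×1 + 7×5 + 7×4 + 9×2 + 6×5 + 7×2 + 7×2 = 179
Tomás: 8×5 + 8×4 + 7×4 + 7×2 + 9×1 + 6×2 + 7×4 + 7×4 = 191
Omar: 8×1 + 8×3 + 7×1 + 7×3 + 9×4 + 6×3 + 7×3 + 7×3 = 156
Noor: 8×3 + 8×2 + 7×2 + 7×5 + 9×3 + 6×4 + 7×1 + 7×5 = 182
Farid: 8×2 + 8×5 + 7×3 + 7×1 + 9×5 + 6×1 + 7×5 + 7×1 = 177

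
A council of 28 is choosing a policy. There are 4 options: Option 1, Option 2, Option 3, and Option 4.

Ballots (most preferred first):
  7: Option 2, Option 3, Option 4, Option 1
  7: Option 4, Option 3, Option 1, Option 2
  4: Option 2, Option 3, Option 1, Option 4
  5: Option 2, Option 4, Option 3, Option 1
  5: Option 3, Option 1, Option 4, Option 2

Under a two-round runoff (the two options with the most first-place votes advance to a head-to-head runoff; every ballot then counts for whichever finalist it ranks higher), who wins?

Round 1 first-place votes: Option 1 0, Option 2 16, Option 3 5, Option 4 7. Option 2 and Option 4 advance.
Runoff: Option 2 is ranked above Option 4 on 16 ballots, Option 4 above Option 2 on 12.

Option 2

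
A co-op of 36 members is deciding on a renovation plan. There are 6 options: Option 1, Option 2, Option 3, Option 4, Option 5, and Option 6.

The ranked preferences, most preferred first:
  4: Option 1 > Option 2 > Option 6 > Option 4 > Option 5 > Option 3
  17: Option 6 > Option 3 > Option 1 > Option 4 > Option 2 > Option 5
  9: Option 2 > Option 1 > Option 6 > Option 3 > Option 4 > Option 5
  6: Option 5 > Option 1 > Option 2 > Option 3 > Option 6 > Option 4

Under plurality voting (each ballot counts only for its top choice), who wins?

Option 6

First-place votes: Option 1 4, Option 2 9, Option 3 0, Option 4 0, Option 5 6, Option 6 17.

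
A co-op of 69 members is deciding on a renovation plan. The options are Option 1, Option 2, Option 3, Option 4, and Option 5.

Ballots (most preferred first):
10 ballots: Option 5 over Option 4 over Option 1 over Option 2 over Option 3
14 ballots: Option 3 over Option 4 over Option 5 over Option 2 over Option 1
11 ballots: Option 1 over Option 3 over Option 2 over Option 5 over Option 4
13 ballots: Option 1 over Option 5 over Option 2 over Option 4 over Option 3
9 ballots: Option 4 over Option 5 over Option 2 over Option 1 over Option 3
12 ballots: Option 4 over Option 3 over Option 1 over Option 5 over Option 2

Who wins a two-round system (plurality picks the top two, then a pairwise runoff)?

Option 4

Round 1 first-place votes: Option 1 24, Option 2 0, Option 3 14, Option 4 21, Option 5 10. Option 1 and Option 4 advance.
Runoff: Option 1 is ranked above Option 4 on 24 ballots, Option 4 above Option 1 on 45.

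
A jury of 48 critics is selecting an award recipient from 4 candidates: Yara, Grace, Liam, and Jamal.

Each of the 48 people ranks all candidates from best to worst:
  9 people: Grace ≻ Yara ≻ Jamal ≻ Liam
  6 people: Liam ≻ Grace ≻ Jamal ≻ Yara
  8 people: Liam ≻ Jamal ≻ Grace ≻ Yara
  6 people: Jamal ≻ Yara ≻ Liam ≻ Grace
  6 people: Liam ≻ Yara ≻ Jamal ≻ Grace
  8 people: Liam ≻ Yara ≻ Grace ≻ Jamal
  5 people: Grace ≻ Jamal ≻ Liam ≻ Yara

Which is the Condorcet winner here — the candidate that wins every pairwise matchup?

Liam

Liam vs Yara: 33–15
Liam vs Grace: 34–14
Liam vs Jamal: 28–20
Liam beats every other candidate.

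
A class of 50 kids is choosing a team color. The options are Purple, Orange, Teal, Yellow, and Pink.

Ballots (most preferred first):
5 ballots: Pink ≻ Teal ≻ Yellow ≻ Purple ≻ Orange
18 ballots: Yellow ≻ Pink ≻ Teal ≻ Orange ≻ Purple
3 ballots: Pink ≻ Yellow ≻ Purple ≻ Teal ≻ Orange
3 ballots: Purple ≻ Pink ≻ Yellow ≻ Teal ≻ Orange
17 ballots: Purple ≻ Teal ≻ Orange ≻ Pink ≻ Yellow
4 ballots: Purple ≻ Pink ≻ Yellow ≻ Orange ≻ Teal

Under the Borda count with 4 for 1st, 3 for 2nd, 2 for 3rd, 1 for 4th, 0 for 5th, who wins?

Pink

Purple: 5×1 + 18×0 + 3×2 + 3×4 + 17×4 + 4×4 = 107
Orange: 5×0 + 18×1 + 3×0 + 3×0 + 17×2 + 4×1 = 56
Teal: 5×3 + 18×2 + 3×1 + 3×1 + 17×3 + 4×0 = 108
Yellow: 5×2 + 18×4 + 3×3 + 3×2 + 17×0 + 4×2 = 105
Pink: 5×4 + 18×3 + 3×4 + 3×3 + 17×1 + 4×3 = 124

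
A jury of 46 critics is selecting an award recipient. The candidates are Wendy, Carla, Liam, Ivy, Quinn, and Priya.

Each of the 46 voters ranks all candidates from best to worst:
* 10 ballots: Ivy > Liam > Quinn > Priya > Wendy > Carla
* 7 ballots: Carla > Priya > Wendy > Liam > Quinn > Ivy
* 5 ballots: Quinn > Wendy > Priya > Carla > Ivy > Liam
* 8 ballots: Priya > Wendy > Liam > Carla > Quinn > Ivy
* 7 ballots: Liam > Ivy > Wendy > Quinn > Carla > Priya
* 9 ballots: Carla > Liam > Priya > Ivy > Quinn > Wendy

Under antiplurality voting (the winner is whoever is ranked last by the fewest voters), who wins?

Last-place votes: Wendy 9, Carla 10, Liam 5, Ivy 15, Quinn 0, Priya 7.

Quinn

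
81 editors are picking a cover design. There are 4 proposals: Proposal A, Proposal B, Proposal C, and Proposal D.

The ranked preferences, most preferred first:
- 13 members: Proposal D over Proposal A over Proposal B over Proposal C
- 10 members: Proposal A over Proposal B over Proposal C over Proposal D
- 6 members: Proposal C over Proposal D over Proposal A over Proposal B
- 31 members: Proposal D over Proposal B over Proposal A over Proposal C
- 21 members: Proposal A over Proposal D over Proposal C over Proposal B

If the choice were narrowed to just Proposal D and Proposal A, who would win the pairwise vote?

Proposal D is ranked above Proposal A on 50 ballots; Proposal A above Proposal D on 31.

Proposal D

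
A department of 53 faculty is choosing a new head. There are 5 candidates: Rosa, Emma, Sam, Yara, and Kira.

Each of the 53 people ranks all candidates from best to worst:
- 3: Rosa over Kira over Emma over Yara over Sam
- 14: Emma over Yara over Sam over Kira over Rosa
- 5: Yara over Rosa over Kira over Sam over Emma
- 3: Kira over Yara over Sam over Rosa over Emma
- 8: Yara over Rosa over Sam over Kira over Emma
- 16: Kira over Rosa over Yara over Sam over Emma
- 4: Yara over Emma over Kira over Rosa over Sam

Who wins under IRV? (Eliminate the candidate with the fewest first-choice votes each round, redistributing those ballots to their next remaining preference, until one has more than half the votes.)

Round 1: Rosa 3, Emma 14, Sam 0, Yara 17, Kira 19. Sam eliminated.
Round 2: Rosa 3, Emma 14, Yara 17, Kira 19. Rosa eliminated.
Round 3: Emma 14, Yara 17, Kira 22. Emma eliminated.
Round 4: Yara 31, Kira 22. Yara has a majority (≥27).

Yara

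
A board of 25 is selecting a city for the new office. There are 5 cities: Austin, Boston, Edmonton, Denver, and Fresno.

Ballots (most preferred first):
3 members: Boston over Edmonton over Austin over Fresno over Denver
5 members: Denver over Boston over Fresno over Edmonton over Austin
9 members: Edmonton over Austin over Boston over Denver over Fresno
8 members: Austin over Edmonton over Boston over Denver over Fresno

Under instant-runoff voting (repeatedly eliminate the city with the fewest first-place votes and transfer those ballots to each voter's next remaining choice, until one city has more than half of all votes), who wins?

Round 1: Austin 8, Boston 3, Edmonton 9, Denver 5, Fresno 0. Fresno eliminated.
Round 2: Austin 8, Boston 3, Edmonton 9, Denver 5. Boston eliminated.
Round 3: Austin 8, Edmonton 12, Denver 5. Denver eliminated.
Round 4: Austin 8, Edmonton 17. Edmonton has a majority (≥13).

Edmonton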